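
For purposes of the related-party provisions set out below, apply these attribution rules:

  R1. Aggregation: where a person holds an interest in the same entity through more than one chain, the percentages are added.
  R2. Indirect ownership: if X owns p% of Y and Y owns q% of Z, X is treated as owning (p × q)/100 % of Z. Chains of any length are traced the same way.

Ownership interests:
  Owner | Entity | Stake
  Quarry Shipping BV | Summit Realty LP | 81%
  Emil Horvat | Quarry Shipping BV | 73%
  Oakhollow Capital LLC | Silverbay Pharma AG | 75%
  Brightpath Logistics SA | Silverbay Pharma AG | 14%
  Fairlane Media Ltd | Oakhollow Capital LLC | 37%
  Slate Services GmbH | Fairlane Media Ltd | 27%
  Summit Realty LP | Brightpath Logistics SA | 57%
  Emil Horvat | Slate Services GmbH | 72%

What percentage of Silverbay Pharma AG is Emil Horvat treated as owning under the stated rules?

10.113174%

Chain via Slate Services GmbH → Fairlane Media Ltd → Oakhollow Capital LLC (R2): 72% × 27% × 37% × 75% = 5.3946% of Silverbay Pharma AG.
Chain via Quarry Shipping BV → Summit Realty LP → Brightpath Logistics SA (R2): 73% × 81% × 57% × 14% = 4.718574% of Silverbay Pharma AG.
Aggregating (R1): 5.3946% + 4.718574% = 10.113174%.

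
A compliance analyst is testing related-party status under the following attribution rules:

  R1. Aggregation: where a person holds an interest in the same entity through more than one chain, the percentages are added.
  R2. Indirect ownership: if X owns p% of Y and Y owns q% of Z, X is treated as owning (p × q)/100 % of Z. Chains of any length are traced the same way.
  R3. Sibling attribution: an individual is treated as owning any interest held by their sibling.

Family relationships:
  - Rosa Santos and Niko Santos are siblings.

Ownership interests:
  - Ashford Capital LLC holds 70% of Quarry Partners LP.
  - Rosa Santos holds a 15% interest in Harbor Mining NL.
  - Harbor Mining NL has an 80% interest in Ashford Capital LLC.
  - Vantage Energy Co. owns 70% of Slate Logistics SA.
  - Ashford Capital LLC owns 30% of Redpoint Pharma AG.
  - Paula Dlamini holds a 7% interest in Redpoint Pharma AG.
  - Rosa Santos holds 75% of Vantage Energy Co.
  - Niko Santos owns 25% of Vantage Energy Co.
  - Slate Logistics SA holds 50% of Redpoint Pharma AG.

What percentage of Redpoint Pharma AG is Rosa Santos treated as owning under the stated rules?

By sibling attribution (R3), Rosa Santos is treated as also owning Niko Santos's interest in Vantage Energy Co, giving 75% + 25% = 100%.
Chain via Vantage Energy Co. → Slate Logistics SA (R2): 100% × 70% × 50% = 35% of Redpoint Pharma AG.
Chain via Harbor Mining NL → Ashford Capital LLC (R2): 15% × 80% × 30% = 3.6% of Redpoint Pharma AG.
Aggregating (R1): 35% + 3.6% = 38.6%.

38.6%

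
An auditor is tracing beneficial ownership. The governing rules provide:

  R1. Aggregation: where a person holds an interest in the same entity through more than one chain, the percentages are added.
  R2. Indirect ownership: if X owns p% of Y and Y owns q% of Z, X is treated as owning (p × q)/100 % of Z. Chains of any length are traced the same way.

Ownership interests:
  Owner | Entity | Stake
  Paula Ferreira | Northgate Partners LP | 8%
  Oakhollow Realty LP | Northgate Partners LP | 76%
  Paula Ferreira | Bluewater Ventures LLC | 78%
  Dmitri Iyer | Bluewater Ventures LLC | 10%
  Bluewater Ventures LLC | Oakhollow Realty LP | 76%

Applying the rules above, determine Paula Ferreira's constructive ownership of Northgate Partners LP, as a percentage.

Chain via Bluewater Ventures LLC → Oakhollow Realty LP (R2): 78% × 76% × 76% = 45.0528% of Northgate Partners LP.
Direct interest in Northgate Partners LP: 8%.
Aggregating (R1): 45.0528% + 8% = 53.0528%.

53.0528%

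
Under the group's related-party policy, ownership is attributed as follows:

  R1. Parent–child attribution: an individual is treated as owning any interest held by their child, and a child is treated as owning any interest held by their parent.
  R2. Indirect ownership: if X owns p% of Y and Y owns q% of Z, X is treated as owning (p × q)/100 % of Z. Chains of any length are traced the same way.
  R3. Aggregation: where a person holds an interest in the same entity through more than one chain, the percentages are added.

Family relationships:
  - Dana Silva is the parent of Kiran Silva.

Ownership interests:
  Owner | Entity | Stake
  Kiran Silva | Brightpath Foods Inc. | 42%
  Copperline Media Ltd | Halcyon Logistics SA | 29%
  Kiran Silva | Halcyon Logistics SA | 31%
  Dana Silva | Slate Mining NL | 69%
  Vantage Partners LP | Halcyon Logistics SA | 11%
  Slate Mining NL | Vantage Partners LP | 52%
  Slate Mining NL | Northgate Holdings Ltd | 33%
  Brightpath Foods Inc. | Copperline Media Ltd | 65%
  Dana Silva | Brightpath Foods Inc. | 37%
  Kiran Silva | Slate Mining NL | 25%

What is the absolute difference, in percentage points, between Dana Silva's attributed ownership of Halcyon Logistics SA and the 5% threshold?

46.2683

By parent–child attribution (R1), Dana Silva is treated as also owning Kiran Silva's interest in Brightpath Foods Inc, giving 37% + 42% = 79%.
By parent–child attribution (R1), Dana Silva is treated as also owning Kiran Silva's interest in Slate Mining NL, giving 69% + 25% = 94%.
By parent–child attribution (R1), Dana Silva is treated as owning Kiran Silva's 31% interest in Halcyon Logistics SA.
Chain via Brightpath Foods Inc. → Copperline Media Ltd (R2): 79% × 65% × 29% = 14.8915% of Halcyon Logistics SA.
Chain via Slate Mining NL → Vantage Partners LP (R2): 94% × 52% × 11% = 5.3768% of Halcyon Logistics SA.
Direct interest in Halcyon Logistics SA: 31%.
Aggregating (R3): 14.8915% + 5.3768% + 31% = 51.2683%.
51.2683% exceeds the 5% threshold by 46.2683 percentage points.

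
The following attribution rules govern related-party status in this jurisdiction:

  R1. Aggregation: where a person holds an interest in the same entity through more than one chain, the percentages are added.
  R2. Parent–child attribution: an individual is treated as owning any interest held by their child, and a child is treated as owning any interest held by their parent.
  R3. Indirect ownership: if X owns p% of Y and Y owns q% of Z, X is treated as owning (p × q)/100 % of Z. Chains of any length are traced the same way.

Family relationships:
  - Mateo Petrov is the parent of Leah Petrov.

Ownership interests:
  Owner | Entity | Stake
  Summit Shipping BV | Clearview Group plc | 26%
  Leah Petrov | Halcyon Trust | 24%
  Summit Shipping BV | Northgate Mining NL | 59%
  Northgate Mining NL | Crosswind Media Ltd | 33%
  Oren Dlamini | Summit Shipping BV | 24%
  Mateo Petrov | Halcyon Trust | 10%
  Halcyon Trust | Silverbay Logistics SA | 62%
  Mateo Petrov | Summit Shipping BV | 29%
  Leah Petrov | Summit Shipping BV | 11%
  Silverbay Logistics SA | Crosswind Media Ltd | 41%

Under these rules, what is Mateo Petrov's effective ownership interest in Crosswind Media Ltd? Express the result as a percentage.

16.4308%

By parent–child attribution (R2), Mateo Petrov is treated as also owning Leah Petrov's interest in Summit Shipping BV, giving 29% + 11% = 40%.
By parent–child attribution (R2), Mateo Petrov is treated as also owning Leah Petrov's interest in Halcyon Trust, giving 10% + 24% = 34%.
Chain via Summit Shipping BV → Northgate Mining NL (R3): 40% × 59% × 33% = 7.788% of Crosswind Media Ltd.
Chain via Halcyon Trust → Silverbay Logistics SA (R3): 34% × 62% × 41% = 8.6428% of Crosswind Media Ltd.
Aggregating (R1): 7.788% + 8.6428% = 16.4308%.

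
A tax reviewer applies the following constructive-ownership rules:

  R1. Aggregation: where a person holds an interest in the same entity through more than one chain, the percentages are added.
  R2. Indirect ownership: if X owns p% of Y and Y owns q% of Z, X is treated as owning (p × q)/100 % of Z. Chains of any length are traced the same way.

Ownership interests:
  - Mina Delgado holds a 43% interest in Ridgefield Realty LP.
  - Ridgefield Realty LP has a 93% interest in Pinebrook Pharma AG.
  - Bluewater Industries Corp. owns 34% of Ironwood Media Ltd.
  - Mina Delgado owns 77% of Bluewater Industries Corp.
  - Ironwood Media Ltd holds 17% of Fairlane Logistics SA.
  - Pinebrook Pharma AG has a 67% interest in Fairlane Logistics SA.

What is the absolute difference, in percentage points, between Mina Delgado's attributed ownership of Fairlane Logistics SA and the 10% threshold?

21.2439

Chain via Bluewater Industries Corp. → Ironwood Media Ltd (R2): 77% × 34% × 17% = 4.4506% of Fairlane Logistics SA.
Chain via Ridgefield Realty LP → Pinebrook Pharma AG (R2): 43% × 93% × 67% = 26.7933% of Fairlane Logistics SA.
Aggregating (R1): 4.4506% + 26.7933% = 31.2439%.
31.2439% exceeds the 10% threshold by 21.2439 percentage points.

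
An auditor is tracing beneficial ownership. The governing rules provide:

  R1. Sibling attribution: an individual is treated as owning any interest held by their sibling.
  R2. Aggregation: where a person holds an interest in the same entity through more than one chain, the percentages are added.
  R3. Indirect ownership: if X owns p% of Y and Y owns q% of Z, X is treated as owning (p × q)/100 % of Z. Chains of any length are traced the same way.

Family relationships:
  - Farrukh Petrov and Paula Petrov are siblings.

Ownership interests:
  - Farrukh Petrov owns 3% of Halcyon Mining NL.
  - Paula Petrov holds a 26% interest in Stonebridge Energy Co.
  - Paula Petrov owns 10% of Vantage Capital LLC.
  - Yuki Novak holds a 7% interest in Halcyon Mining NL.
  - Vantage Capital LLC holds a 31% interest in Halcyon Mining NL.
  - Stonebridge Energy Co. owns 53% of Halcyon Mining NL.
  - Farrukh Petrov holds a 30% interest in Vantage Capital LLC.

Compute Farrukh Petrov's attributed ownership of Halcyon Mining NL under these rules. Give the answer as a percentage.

29.18%

By sibling attribution (R1), Farrukh Petrov is treated as also owning Paula Petrov's interest in Vantage Capital LLC, giving 30% + 10% = 40%.
By sibling attribution (R1), Farrukh Petrov is treated as owning Paula Petrov's 26% interest in Stonebridge Energy Co.
Chain via Vantage Capital LLC (R3): 40% × 31% = 12.4% of Halcyon Mining NL.
Direct interest in Halcyon Mining NL: 3%.
Chain via Stonebridge Energy Co. (R3): 26% × 53% = 13.78% of Halcyon Mining NL.
Aggregating (R2): 12.4% + 3% + 13.78% = 29.18%.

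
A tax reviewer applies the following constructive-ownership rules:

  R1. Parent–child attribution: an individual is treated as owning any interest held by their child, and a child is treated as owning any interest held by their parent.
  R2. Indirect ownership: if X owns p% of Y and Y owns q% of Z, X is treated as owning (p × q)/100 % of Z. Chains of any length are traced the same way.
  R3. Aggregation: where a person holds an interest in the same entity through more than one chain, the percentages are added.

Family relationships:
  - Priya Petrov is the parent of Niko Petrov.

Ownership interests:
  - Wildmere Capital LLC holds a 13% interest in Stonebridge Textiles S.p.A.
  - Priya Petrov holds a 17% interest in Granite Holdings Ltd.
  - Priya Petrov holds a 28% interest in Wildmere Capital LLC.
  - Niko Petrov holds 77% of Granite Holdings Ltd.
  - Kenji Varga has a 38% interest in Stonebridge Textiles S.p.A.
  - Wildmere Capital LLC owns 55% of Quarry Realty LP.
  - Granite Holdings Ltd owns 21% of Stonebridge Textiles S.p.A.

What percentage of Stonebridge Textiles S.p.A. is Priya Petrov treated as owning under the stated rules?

23.38%

By parent–child attribution (R1), Priya Petrov is treated as also owning Niko Petrov's interest in Granite Holdings Ltd, giving 17% + 77% = 94%.
Chain via Wildmere Capital LLC (R2): 28% × 13% = 3.64% of Stonebridge Textiles S.p.A.
Chain via Granite Holdings Ltd (R2): 94% × 21% = 19.74% of Stonebridge Textiles S.p.A.
Aggregating (R3): 3.64% + 19.74% = 23.38%.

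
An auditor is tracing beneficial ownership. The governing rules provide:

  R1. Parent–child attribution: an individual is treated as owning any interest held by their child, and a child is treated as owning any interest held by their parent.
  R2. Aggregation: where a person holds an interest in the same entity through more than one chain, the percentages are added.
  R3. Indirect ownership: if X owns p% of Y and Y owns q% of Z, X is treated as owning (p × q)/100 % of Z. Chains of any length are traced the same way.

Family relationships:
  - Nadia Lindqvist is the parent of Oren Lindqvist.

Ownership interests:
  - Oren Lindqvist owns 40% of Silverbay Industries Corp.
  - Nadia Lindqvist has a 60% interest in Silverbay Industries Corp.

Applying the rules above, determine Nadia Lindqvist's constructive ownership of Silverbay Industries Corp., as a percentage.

By parent–child attribution (R1), Nadia Lindqvist is treated as also owning Oren Lindqvist's interest in Silverbay Industries Corp, giving 60% + 40% = 100%.
Direct interest in Silverbay Industries Corp: 100%.

100%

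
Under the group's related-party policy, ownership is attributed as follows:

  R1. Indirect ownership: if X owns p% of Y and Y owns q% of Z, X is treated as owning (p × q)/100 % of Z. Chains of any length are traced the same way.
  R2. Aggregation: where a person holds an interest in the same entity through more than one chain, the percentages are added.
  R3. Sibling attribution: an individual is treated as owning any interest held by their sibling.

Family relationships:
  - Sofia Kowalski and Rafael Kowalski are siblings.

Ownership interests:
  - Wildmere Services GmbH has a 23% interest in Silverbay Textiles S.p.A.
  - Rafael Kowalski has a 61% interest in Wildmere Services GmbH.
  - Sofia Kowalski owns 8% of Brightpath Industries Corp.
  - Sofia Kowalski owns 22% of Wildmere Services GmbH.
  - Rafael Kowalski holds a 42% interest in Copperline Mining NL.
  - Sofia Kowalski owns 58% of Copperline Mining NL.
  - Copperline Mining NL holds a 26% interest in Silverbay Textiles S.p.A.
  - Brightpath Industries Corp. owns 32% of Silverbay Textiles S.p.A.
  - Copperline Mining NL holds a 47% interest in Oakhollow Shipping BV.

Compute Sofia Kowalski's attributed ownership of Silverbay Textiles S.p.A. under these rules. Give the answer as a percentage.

By sibling attribution (R3), Sofia Kowalski is treated as also owning Rafael Kowalski's interest in Copperline Mining NL, giving 58% + 42% = 100%.
By sibling attribution (R3), Sofia Kowalski is treated as also owning Rafael Kowalski's interest in Wildmere Services GmbH, giving 22% + 61% = 83%.
Chain via Brightpath Industries Corp. (R1): 8% × 32% = 2.56% of Silverbay Textiles S.p.A.
Chain via Copperline Mining NL (R1): 100% × 26% = 26% of Silverbay Textiles S.p.A.
Chain via Wildmere Services GmbH (R1): 83% × 23% = 19.09% of Silverbay Textiles S.p.A.
Aggregating (R2): 2.56% + 26% + 19.09% = 47.65%.

47.65%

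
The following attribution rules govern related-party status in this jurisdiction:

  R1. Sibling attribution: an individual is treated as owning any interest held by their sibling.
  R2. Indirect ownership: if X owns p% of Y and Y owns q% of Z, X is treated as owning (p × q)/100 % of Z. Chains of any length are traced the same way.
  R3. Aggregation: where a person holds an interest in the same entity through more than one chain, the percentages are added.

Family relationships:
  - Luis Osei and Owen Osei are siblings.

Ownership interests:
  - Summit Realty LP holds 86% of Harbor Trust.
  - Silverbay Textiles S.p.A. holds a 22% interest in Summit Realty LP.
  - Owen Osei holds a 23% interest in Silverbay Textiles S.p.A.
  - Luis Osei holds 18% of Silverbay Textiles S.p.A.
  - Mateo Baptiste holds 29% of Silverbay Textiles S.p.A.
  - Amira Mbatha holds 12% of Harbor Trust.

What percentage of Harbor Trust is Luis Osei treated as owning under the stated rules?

By sibling attribution (R1), Luis Osei is treated as also owning Owen Osei's interest in Silverbay Textiles S.p.A, giving 18% + 23% = 41%.
Chain via Silverbay Textiles S.p.A. → Summit Realty LP (R2): 41% × 22% × 86% = 7.7572% of Harbor Trust.

7.7572%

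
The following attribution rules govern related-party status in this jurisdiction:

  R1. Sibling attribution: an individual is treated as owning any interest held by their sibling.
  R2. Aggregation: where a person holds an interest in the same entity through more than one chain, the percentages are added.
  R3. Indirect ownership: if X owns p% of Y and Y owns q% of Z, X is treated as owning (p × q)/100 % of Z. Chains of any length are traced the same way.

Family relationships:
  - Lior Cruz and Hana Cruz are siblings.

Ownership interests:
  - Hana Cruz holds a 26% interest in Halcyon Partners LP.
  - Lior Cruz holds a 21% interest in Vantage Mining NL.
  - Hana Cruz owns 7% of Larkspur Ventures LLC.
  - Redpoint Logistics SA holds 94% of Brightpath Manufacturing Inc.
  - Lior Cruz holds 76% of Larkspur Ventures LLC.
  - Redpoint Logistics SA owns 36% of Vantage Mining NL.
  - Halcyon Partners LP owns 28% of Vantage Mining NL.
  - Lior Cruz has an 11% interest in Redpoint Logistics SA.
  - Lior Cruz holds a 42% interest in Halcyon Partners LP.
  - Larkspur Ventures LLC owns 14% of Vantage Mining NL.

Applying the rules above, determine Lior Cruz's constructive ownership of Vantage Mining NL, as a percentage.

By sibling attribution (R1), Lior Cruz is treated as also owning Hana Cruz's interest in Larkspur Ventures LLC, giving 76% + 7% = 83%.
By sibling attribution (R1), Lior Cruz is treated as also owning Hana Cruz's interest in Halcyon Partners LP, giving 42% + 26% = 68%.
Chain via Larkspur Ventures LLC (R3): 83% × 14% = 11.62% of Vantage Mining NL.
Chain via Halcyon Partners LP (R3): 68% × 28% = 19.04% of Vantage Mining NL.
Chain via Redpoint Logistics SA (R3): 11% × 36% = 3.96% of Vantage Mining NL.
Direct interest in Vantage Mining NL: 21%.
Aggregating (R2): 11.62% + 19.04% + 3.96% + 21% = 55.62%.

55.62%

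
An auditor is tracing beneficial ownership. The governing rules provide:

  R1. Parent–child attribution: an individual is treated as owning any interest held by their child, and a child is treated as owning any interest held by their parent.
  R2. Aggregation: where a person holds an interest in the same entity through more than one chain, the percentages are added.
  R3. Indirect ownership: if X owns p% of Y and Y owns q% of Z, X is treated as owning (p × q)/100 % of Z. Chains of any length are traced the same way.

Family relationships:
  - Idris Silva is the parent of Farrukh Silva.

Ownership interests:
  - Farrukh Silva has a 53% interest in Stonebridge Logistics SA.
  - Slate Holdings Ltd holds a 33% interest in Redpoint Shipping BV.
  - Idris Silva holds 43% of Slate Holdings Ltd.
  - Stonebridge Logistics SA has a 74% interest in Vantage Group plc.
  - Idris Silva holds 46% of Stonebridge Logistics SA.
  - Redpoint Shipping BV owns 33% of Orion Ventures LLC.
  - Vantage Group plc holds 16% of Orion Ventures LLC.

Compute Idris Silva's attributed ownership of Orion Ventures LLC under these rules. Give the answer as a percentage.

16.4043%

By parent–child attribution (R1), Idris Silva is treated as also owning Farrukh Silva's interest in Stonebridge Logistics SA, giving 46% + 53% = 99%.
Chain via Slate Holdings Ltd → Redpoint Shipping BV (R3): 43% × 33% × 33% = 4.6827% of Orion Ventures LLC.
Chain via Stonebridge Logistics SA → Vantage Group plc (R3): 99% × 74% × 16% = 11.7216% of Orion Ventures LLC.
Aggregating (R2): 4.6827% + 11.7216% = 16.4043%.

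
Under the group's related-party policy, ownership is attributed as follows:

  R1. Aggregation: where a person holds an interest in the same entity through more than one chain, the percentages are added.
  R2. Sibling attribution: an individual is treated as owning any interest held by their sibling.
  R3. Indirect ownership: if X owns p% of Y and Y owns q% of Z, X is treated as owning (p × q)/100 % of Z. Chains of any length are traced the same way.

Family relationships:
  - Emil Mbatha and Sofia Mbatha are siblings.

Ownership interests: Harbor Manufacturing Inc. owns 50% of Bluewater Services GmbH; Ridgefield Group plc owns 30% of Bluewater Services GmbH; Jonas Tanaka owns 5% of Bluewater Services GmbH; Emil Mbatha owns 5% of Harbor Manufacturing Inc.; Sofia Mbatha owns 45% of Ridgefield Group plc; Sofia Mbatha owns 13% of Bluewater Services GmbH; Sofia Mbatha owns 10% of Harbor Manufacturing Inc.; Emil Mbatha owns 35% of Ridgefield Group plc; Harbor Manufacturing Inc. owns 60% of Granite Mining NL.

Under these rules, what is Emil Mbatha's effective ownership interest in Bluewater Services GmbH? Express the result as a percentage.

By sibling attribution (R2), Emil Mbatha is treated as also owning Sofia Mbatha's interest in Ridgefield Group plc, giving 35% + 45% = 80%.
By sibling attribution (R2), Emil Mbatha is treated as also owning Sofia Mbatha's interest in Harbor Manufacturing Inc, giving 5% + 10% = 15%.
By sibling attribution (R2), Emil Mbatha is treated as owning Sofia Mbatha's 13% interest in Bluewater Services GmbH.
Chain via Ridgefield Group plc (R3): 80% × 30% = 24% of Bluewater Services GmbH.
Chain via Harbor Manufacturing Inc. (R3): 15% × 50% = 7.5% of Bluewater Services GmbH.
Direct interest in Bluewater Services GmbH: 13%.
Aggregating (R1): 24% + 7.5% + 13% = 44.5%.

44.5%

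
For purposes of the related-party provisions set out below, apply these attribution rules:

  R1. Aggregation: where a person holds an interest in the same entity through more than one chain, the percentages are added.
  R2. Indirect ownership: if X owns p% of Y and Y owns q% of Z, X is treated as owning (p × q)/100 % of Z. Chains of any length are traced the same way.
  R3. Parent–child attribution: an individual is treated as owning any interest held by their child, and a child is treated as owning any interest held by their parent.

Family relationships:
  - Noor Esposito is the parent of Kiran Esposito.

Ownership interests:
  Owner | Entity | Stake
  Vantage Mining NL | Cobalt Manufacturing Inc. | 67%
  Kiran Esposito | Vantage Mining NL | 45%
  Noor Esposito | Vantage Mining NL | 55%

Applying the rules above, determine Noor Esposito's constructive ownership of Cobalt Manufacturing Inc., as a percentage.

By parent–child attribution (R3), Noor Esposito is treated as also owning Kiran Esposito's interest in Vantage Mining NL, giving 55% + 45% = 100%.
Chain via Vantage Mining NL (R2): 100% × 67% = 67% of Cobalt Manufacturing Inc.

67%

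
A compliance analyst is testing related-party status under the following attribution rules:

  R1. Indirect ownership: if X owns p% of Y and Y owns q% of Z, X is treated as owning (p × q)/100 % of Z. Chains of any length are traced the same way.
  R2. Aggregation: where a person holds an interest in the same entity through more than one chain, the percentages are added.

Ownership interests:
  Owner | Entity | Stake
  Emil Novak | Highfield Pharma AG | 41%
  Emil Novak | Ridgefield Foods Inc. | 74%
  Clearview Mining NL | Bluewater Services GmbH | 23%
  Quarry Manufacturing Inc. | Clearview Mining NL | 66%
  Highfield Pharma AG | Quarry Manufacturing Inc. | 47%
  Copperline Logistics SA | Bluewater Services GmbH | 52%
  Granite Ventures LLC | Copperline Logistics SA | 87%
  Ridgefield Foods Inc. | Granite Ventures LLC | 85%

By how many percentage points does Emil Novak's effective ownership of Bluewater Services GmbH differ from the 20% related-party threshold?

11.381146

Chain via Ridgefield Foods Inc. → Granite Ventures LLC → Copperline Logistics SA (R1): 74% × 85% × 87% × 52% = 28.45596% of Bluewater Services GmbH.
Chain via Highfield Pharma AG → Quarry Manufacturing Inc. → Clearview Mining NL (R1): 41% × 47% × 66% × 23% = 2.925186% of Bluewater Services GmbH.
Aggregating (R2): 28.45596% + 2.925186% = 31.381146%.
31.381146% exceeds the 20% threshold by 11.381146 percentage points.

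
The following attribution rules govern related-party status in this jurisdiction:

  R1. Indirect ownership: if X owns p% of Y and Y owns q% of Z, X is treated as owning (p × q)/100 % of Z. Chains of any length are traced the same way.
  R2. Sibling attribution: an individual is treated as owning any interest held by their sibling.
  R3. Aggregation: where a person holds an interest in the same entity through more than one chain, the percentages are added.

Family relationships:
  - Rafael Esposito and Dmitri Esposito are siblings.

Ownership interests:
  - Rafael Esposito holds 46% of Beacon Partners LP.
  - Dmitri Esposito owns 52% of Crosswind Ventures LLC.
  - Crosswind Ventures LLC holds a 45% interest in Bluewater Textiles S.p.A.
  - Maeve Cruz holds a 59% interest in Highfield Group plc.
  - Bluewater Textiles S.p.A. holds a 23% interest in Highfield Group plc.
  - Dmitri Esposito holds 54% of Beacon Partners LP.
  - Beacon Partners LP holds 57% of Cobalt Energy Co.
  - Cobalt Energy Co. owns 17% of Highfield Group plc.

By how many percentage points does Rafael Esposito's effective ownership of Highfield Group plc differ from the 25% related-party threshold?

9.928

By sibling attribution (R2), Rafael Esposito is treated as also owning Dmitri Esposito's interest in Beacon Partners LP, giving 46% + 54% = 100%.
By sibling attribution (R2), Rafael Esposito is treated as owning Dmitri Esposito's 52% interest in Crosswind Ventures LLC.
Chain via Beacon Partners LP → Cobalt Energy Co. (R1): 100% × 57% × 17% = 9.69% of Highfield Group plc.
Chain via Crosswind Ventures LLC → Bluewater Textiles S.p.A. (R1): 52% × 45% × 23% = 5.382% of Highfield Group plc.
Aggregating (R3): 9.69% + 5.382% = 15.072%.
15.072% falls short of the 25% threshold by 9.928 percentage points.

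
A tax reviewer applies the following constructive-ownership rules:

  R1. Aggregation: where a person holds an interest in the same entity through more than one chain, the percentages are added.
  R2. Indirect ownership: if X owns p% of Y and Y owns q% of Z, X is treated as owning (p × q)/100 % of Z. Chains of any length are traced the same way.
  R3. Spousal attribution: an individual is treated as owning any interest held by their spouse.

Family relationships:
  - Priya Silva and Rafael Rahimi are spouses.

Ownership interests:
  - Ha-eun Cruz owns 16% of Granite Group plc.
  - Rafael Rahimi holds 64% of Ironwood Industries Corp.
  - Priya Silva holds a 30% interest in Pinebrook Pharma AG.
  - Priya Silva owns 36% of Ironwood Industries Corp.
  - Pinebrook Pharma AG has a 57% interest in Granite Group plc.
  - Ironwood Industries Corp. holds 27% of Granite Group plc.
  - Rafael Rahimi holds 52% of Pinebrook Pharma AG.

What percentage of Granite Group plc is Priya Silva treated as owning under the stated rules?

By spousal attribution (R3), Priya Silva is treated as also owning Rafael Rahimi's interest in Ironwood Industries Corp, giving 36% + 64% = 100%.
By spousal attribution (R3), Priya Silva is treated as also owning Rafael Rahimi's interest in Pinebrook Pharma AG, giving 30% + 52% = 82%.
Chain via Ironwood Industries Corp. (R2): 100% × 27% = 27% of Granite Group plc.
Chain via Pinebrook Pharma AG (R2): 82% × 57% = 46.74% of Granite Group plc.
Aggregating (R1): 27% + 46.74% = 73.74%.

73.74%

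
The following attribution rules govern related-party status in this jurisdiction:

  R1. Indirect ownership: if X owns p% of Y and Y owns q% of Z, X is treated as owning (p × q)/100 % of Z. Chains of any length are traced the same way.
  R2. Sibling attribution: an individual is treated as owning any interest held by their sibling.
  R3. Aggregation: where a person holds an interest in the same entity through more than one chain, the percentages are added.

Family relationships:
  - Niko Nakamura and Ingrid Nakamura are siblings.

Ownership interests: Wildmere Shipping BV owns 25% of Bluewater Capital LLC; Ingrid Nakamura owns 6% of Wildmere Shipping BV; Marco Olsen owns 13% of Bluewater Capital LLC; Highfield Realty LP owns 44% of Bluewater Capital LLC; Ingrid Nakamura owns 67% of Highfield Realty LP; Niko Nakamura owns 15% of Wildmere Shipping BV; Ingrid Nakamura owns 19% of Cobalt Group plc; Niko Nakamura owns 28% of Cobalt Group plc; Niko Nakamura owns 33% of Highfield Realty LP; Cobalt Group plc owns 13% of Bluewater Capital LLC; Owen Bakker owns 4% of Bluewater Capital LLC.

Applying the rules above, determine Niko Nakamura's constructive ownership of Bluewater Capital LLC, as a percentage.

55.36%

By sibling attribution (R2), Niko Nakamura is treated as also owning Ingrid Nakamura's interest in Highfield Realty LP, giving 33% + 67% = 100%.
By sibling attribution (R2), Niko Nakamura is treated as also owning Ingrid Nakamura's interest in Wildmere Shipping BV, giving 15% + 6% = 21%.
By sibling attribution (R2), Niko Nakamura is treated as also owning Ingrid Nakamura's interest in Cobalt Group plc, giving 28% + 19% = 47%.
Chain via Highfield Realty LP (R1): 100% × 44% = 44% of Bluewater Capital LLC.
Chain via Wildmere Shipping BV (R1): 21% × 25% = 5.25% of Bluewater Capital LLC.
Chain via Cobalt Group plc (R1): 47% × 13% = 6.11% of Bluewater Capital LLC.
Aggregating (R3): 44% + 5.25% + 6.11% = 55.36%.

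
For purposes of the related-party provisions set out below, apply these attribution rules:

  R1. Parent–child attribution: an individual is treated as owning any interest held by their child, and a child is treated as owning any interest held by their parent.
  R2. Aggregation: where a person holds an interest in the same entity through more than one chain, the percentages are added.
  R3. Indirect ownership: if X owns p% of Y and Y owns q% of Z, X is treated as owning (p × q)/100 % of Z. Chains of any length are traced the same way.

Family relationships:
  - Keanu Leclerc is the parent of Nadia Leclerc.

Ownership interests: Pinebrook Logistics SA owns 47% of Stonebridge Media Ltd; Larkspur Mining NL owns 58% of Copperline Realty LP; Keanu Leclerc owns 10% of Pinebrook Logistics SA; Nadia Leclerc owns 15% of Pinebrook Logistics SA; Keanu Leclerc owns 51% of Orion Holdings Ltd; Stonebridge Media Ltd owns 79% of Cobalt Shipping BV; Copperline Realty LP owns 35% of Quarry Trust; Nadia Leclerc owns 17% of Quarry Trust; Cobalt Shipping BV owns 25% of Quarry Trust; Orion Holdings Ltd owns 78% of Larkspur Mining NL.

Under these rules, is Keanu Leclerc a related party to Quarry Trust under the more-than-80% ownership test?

By parent–child attribution (R1), Keanu Leclerc is treated as also owning Nadia Leclerc's interest in Pinebrook Logistics SA, giving 10% + 15% = 25%.
By parent–child attribution (R1), Keanu Leclerc is treated as owning Nadia Leclerc's 17% interest in Quarry Trust.
Chain via Orion Holdings Ltd → Larkspur Mining NL → Copperline Realty LP (R3): 51% × 78% × 58% × 35% = 8.07534% of Quarry Trust.
Chain via Pinebrook Logistics SA → Stonebridge Media Ltd → Cobalt Shipping BV (R3): 25% × 47% × 79% × 25% = 2.320625% of Quarry Trust.
Direct interest in Quarry Trust: 17%.
Aggregating (R2): 8.07534% + 2.320625% + 17% = 27.395965%.
27.395965% does not exceed the 80% threshold, so Keanu is not a related party to Quarry Trust.

No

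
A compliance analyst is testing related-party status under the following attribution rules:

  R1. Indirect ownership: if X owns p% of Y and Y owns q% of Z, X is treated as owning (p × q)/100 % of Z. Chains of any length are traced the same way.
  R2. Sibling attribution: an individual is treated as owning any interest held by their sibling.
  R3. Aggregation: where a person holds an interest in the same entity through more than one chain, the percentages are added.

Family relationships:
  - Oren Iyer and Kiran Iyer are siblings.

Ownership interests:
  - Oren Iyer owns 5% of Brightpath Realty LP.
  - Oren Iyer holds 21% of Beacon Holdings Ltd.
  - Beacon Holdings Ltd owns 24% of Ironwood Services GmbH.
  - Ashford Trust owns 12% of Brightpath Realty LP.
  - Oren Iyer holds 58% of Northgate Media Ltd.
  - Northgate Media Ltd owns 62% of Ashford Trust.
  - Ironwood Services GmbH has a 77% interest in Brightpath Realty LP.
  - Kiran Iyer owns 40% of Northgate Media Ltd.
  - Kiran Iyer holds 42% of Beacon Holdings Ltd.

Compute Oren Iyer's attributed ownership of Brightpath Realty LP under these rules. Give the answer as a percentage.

23.9336%

By sibling attribution (R2), Oren Iyer is treated as also owning Kiran Iyer's interest in Beacon Holdings Ltd, giving 21% + 42% = 63%.
By sibling attribution (R2), Oren Iyer is treated as also owning Kiran Iyer's interest in Northgate Media Ltd, giving 58% + 40% = 98%.
Chain via Beacon Holdings Ltd → Ironwood Services GmbH (R1): 63% × 24% × 77% = 11.6424% of Brightpath Realty LP.
Chain via Northgate Media Ltd → Ashford Trust (R1): 98% × 62% × 12% = 7.2912% of Brightpath Realty LP.
Direct interest in Brightpath Realty LP: 5%.
Aggregating (R3): 11.6424% + 7.2912% + 5% = 23.9336%.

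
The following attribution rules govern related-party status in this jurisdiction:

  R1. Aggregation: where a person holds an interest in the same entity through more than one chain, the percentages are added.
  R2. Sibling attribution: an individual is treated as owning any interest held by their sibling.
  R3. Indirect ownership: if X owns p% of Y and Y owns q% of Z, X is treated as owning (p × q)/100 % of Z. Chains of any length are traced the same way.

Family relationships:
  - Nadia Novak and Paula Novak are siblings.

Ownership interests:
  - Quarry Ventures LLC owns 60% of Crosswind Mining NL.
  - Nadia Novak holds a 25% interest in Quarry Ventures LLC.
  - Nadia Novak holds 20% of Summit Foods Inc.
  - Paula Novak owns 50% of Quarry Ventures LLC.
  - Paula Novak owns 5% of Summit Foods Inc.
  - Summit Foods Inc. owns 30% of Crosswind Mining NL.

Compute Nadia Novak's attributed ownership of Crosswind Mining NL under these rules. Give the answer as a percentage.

52.5%

By sibling attribution (R2), Nadia Novak is treated as also owning Paula Novak's interest in Summit Foods Inc, giving 20% + 5% = 25%.
By sibling attribution (R2), Nadia Novak is treated as also owning Paula Novak's interest in Quarry Ventures LLC, giving 25% + 50% = 75%.
Chain via Summit Foods Inc. (R3): 25% × 30% = 7.5% of Crosswind Mining NL.
Chain via Quarry Ventures LLC (R3): 75% × 60% = 45% of Crosswind Mining NL.
Aggregating (R1): 7.5% + 45% = 52.5%.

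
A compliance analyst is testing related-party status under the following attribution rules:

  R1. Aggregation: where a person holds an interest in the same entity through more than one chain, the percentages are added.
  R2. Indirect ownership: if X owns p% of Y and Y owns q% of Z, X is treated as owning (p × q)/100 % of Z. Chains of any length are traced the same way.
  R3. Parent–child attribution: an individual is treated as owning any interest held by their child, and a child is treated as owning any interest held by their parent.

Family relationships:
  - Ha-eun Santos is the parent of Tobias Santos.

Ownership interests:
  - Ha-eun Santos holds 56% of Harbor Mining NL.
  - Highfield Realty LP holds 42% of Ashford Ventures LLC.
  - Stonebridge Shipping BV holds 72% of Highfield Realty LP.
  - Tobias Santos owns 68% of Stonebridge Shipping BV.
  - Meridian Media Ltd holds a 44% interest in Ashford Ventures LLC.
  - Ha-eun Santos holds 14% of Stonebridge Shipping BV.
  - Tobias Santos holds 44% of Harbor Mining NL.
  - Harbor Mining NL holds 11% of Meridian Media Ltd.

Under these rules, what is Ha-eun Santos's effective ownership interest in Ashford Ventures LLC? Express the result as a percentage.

By parent–child attribution (R3), Ha-eun Santos is treated as also owning Tobias Santos's interest in Stonebridge Shipping BV, giving 14% + 68% = 82%.
By parent–child attribution (R3), Ha-eun Santos is treated as also owning Tobias Santos's interest in Harbor Mining NL, giving 56% + 44% = 100%.
Chain via Stonebridge Shipping BV → Highfield Realty LP (R2): 82% × 72% × 42% = 24.7968% of Ashford Ventures LLC.
Chain via Harbor Mining NL → Meridian Media Ltd (R2): 100% × 11% × 44% = 4.84% of Ashford Ventures LLC.
Aggregating (R1): 24.7968% + 4.84% = 29.6368%.

29.6368%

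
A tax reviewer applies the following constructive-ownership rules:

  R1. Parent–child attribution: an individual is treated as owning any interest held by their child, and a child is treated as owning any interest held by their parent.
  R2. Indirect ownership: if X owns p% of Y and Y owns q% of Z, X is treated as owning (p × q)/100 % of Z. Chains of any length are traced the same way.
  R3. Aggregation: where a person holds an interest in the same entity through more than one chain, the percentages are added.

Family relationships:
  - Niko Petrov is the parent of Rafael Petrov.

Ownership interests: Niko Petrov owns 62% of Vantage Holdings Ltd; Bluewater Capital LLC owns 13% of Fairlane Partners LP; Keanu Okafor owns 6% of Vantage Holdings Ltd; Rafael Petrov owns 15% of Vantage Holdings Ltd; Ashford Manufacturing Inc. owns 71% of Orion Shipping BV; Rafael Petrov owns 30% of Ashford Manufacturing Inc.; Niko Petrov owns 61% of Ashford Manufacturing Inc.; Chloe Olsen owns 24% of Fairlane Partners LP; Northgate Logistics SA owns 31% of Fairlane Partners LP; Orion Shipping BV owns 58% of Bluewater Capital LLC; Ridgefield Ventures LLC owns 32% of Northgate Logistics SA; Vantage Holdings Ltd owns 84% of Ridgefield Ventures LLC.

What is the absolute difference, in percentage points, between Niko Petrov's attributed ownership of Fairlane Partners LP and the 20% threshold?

8.71215

By parent–child attribution (R1), Niko Petrov is treated as also owning Rafael Petrov's interest in Vantage Holdings Ltd, giving 62% + 15% = 77%.
By parent–child attribution (R1), Niko Petrov is treated as also owning Rafael Petrov's interest in Ashford Manufacturing Inc, giving 61% + 30% = 91%.
Chain via Vantage Holdings Ltd → Ridgefield Ventures LLC → Northgate Logistics SA (R2): 77% × 84% × 32% × 31% = 6.416256% of Fairlane Partners LP.
Chain via Ashford Manufacturing Inc. → Orion Shipping BV → Bluewater Capital LLC (R2): 91% × 71% × 58% × 13% = 4.871594% of Fairlane Partners LP.
Aggregating (R3): 6.416256% + 4.871594% = 11.28785%.
11.28785% falls short of the 20% threshold by 8.71215 percentage points.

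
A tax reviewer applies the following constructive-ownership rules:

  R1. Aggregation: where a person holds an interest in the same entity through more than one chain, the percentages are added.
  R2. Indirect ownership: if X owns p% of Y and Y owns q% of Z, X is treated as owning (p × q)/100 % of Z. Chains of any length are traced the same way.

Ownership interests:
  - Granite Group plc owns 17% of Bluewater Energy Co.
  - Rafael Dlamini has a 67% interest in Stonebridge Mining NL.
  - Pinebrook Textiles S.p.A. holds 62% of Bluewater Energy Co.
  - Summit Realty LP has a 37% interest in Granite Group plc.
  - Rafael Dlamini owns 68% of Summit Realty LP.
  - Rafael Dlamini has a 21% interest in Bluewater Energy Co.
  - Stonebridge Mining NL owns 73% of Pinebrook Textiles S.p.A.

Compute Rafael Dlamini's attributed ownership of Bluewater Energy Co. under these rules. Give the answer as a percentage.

Chain via Summit Realty LP → Granite Group plc (R2): 68% × 37% × 17% = 4.2772% of Bluewater Energy Co.
Chain via Stonebridge Mining NL → Pinebrook Textiles S.p.A. (R2): 67% × 73% × 62% = 30.3242% of Bluewater Energy Co.
Direct interest in Bluewater Energy Co: 21%.
Aggregating (R1): 4.2772% + 30.3242% + 21% = 55.6014%.

55.6014%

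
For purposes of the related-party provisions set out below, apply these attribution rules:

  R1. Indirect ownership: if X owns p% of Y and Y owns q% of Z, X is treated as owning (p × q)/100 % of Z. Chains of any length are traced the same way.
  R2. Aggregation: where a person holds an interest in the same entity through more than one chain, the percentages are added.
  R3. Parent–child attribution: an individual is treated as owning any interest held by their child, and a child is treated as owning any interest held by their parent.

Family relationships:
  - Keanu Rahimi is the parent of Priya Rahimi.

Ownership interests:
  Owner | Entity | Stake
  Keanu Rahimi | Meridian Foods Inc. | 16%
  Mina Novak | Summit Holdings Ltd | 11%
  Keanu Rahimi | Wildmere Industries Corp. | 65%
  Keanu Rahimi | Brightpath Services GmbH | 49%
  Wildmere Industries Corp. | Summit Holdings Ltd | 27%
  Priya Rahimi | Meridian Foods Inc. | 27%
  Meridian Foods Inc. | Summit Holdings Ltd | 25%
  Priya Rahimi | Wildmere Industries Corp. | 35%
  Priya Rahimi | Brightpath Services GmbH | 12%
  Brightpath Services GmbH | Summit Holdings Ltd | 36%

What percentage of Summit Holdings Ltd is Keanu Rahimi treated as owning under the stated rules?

59.71%

By parent–child attribution (R3), Keanu Rahimi is treated as also owning Priya Rahimi's interest in Meridian Foods Inc, giving 16% + 27% = 43%.
By parent–child attribution (R3), Keanu Rahimi is treated as also owning Priya Rahimi's interest in Brightpath Services GmbH, giving 49% + 12% = 61%.
By parent–child attribution (R3), Keanu Rahimi is treated as also owning Priya Rahimi's interest in Wildmere Industries Corp, giving 65% + 35% = 100%.
Chain via Meridian Foods Inc. (R1): 43% × 25% = 10.75% of Summit Holdings Ltd.
Chain via Brightpath Services GmbH (R1): 61% × 36% = 21.96% of Summit Holdings Ltd.
Chain via Wildmere Industries Corp. (R1): 100% × 27% = 27% of Summit Holdings Ltd.
Aggregating (R2): 10.75% + 21.96% + 27% = 59.71%.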